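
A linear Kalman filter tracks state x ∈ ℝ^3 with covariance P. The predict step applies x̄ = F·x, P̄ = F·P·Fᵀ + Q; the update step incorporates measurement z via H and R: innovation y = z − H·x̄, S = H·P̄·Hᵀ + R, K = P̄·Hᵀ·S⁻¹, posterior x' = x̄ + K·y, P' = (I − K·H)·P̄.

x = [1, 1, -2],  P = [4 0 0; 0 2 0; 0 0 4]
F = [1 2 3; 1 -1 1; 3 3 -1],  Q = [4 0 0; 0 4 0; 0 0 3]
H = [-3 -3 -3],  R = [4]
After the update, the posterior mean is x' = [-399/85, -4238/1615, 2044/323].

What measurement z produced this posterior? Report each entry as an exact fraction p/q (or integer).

z = [3]

x̄ = F·x = [-3, -2, 8]
P̄ = F·P·Fᵀ + Q = [52 12 12; 12 14 2; 12 2 61]
S = H·P̄·Hᵀ + R = [1615]
K = P̄·Hᵀ·S⁻¹ = [-12/85; -84/1615; -45/323]
x' − x̄ = [-144/85, -1008/1615, -540/323] = K·y
y = (KᵀK)⁻¹·Kᵀ·(x' − x̄) = [12]
z = y + H·x̄ = [12] + [-9] = [3]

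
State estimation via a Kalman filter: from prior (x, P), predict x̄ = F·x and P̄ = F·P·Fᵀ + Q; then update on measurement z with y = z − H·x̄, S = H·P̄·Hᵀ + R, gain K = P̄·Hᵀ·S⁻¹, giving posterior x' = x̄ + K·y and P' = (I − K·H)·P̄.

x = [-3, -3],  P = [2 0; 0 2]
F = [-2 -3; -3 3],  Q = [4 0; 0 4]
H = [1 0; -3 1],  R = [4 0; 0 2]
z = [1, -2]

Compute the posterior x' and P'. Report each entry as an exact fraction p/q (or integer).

x' = [233/109, 2827/654]
P' = [204/109 580/109; 580/109 5569/327]

x̄ = F·x = [15, 0]
P̄ = F·P·Fᵀ + Q = [30 -6; -6 40]
y = z − H·x̄ = [-14, 43]
S = H·P̄·Hᵀ + R = [34 -96; -96 348]
K = P̄·Hᵀ·S⁻¹ = [51/109 -16/109; 145/109 349/654]
x' = x̄ + K·y = [233/109, 2827/654]
P' = (I − K·H)·P̄ = [204/109 580/109; 580/109 5569/327]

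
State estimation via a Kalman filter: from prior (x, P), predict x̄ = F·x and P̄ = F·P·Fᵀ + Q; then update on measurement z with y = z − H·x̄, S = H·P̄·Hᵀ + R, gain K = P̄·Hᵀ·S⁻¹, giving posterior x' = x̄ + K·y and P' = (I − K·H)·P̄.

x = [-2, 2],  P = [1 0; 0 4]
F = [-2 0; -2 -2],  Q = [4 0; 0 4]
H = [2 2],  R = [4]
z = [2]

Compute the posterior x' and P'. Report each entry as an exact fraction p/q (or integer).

x̄ = F·x = [4, 0]
P̄ = F·P·Fᵀ + Q = [8 4; 4 24]
y = z − H·x̄ = [-6]
S = H·P̄·Hᵀ + R = [164]
K = P̄·Hᵀ·S⁻¹ = [6/41; 14/41]
x' = x̄ + K·y = [128/41, -84/41]
P' = (I − K·H)·P̄ = [184/41 -172/41; -172/41 200/41]

x' = [128/41, -84/41]
P' = [184/41 -172/41; -172/41 200/41]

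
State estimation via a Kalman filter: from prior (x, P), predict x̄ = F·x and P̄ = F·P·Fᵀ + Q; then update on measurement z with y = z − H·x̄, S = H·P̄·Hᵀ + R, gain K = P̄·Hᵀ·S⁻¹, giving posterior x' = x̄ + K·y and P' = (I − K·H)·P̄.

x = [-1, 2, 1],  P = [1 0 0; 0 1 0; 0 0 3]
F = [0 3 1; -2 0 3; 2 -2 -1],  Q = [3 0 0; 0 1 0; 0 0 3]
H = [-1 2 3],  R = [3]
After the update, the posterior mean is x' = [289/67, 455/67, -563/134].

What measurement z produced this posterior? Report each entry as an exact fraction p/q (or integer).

z = [-3]

x̄ = F·x = [7, 5, -7]
P̄ = F·P·Fᵀ + Q = [15 9 -9; 9 32 -13; -9 -13 14]
S = H·P̄·Hᵀ + R = [134]
K = P̄·Hᵀ·S⁻¹ = [-12/67; 8/67; 25/134]
x' − x̄ = [-180/67, 120/67, 375/134] = K·y
y = (KᵀK)⁻¹·Kᵀ·(x' − x̄) = [15]
z = y + H·x̄ = [15] + [-18] = [-3]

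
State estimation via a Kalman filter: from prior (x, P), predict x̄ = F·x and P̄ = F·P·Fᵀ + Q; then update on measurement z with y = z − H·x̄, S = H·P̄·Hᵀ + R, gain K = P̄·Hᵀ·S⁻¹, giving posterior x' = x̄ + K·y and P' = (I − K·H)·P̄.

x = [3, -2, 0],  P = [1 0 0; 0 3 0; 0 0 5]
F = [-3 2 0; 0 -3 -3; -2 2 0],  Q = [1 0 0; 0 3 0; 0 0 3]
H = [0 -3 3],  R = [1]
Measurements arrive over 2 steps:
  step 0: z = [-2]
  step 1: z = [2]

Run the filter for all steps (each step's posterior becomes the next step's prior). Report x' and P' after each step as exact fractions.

step 0: x̄ = F·x = [-13, 6, -10]
step 0: P̄ = F·P·Fᵀ + Q = [22 -18 18; -18 75 -18; 18 -18 19]
step 0: y = z − H·x̄ = [46]
step 0: S = H·P̄·Hᵀ + R = [1171]
step 0: K = P̄·Hᵀ·S⁻¹ = [108/1171; -279/1171; 111/1171]
step 0: x' = x̄ + K·y = [-10255/1171, -5808/1171, -6604/1171]
step 0: P' = (I − K·H)·P̄ = [14098/1171 9054/1171 9090/1171; 9054/1171 9984/1171 9891/1171; 9090/1171 9891/1171 9928/1171]
step 1: x̄ = F·x = [19149/1171, 37236/1171, 8894/1171]
step 1: P̄ = F·P·Fᵀ + Q = [59341/1171 44046/1171 33984/1171; 44046/1171 360759/1171 -10386/1171; 33984/1171 -10386/1171 27409/1171]
step 1: y = z − H·x̄ = [87368/1171]
step 1: S = H·P̄·Hᵀ + R = [3681631/1171]
step 1: K = P̄·Hᵀ·S⁻¹ = [-30186/3681631; -1113435/3681631; 113385/3681631]
step 1: x' = x̄ + K·y = [57952401/3681631, 33997116/3681631, 36422414/3681631]
step 1: P' = (I − K·H)·P̄ = [185790325/3681631 109778796/3681631 109768734/3681631; 109778796/3681631 75528624/3681631 75157479/3681631; 109768734/3681631 75157479/3681631 75195274/3681631]

step 0: x' = [-10255/1171, -5808/1171, -6604/1171], P' = [14098/1171 9054/1171 9090/1171; 9054/1171 9984/1171 9891/1171; 9090/1171 9891/1171 9928/1171]
step 1: x' = [57952401/3681631, 33997116/3681631, 36422414/3681631], P' = [185790325/3681631 109778796/3681631 109768734/3681631; 109778796/3681631 75528624/3681631 75157479/3681631; 109768734/3681631 75157479/3681631 75195274/3681631]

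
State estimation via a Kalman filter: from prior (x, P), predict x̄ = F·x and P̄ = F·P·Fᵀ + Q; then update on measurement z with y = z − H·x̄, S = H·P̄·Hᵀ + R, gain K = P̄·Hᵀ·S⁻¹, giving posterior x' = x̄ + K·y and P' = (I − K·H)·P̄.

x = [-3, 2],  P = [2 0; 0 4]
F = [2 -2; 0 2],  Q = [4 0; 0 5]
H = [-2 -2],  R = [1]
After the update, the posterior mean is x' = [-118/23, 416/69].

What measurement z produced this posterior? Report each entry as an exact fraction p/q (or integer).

z = [-2]

x̄ = F·x = [-10, 4]
P̄ = F·P·Fᵀ + Q = [28 -16; -16 21]
S = H·P̄·Hᵀ + R = [69]
K = P̄·Hᵀ·S⁻¹ = [-8/23; -10/69]
x' − x̄ = [112/23, 140/69] = K·y
y = (KᵀK)⁻¹·Kᵀ·(x' − x̄) = [-14]
z = y + H·x̄ = [-14] + [12] = [-2]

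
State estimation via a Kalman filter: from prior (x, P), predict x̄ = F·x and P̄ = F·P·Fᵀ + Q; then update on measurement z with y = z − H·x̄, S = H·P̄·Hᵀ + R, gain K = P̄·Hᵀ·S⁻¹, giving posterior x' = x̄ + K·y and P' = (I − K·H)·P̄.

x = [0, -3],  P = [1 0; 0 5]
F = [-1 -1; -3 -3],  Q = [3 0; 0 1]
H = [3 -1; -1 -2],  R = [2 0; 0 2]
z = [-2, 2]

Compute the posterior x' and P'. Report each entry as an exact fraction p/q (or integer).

x' = [-7302/9041, -4714/9041]
P' = [1746/9041 414/9041; 414/9041 3640/9041]

x̄ = F·x = [3, 9]
P̄ = F·P·Fᵀ + Q = [9 18; 18 55]
y = z − H·x̄ = [-2, 23]
S = H·P̄·Hᵀ + R = [30 -7; -7 303]
K = P̄·Hᵀ·S⁻¹ = [2412/9041 -1287/9041; -1199/9041 -3847/9041]
x' = x̄ + K·y = [-7302/9041, -4714/9041]
P' = (I − K·H)·P̄ = [1746/9041 414/9041; 414/9041 3640/9041]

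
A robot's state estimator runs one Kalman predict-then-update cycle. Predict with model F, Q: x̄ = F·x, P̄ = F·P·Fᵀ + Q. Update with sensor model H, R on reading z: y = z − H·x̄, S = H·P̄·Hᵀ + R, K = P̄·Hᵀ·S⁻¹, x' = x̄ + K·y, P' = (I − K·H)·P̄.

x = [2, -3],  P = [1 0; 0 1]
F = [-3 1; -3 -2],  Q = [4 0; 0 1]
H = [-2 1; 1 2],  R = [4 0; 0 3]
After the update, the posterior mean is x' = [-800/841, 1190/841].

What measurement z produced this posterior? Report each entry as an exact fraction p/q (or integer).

x̄ = F·x = [-9, 0]
P̄ = F·P·Fᵀ + Q = [14 7; 7 14]
S = H·P̄·Hᵀ + R = [46 -21; -21 101]
K = P̄·Hᵀ·S⁻¹ = [-1533/4205 847/4205; 147/841 322/841]
x' − x̄ = [6769/841, 1190/841] = K·y
y = (KᵀK)⁻¹·Kᵀ·(x' − x̄) = [-16, 11]
z = y + H·x̄ = [-16, 11] + [18, -9] = [2, 2]

z = [2, 2]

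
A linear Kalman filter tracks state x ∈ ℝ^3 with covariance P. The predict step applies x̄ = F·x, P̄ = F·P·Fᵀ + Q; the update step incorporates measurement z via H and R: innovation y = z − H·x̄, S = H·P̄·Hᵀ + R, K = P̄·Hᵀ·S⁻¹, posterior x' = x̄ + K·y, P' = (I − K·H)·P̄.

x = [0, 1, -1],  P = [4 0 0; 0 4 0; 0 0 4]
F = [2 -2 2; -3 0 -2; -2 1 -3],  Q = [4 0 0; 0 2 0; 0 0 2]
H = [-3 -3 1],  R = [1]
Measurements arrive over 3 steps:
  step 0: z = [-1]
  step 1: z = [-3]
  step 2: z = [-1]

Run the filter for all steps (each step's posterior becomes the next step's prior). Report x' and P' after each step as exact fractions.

step 0: x̄ = F·x = [-4, 2, 4]
step 0: P̄ = F·P·Fᵀ + Q = [52 -40 -48; -40 54 48; -48 48 58]
step 0: y = z − H·x̄ = [-11]
step 0: S = H·P̄·Hᵀ + R = [293]
step 0: K = P̄·Hᵀ·S⁻¹ = [-84/293; 6/293; 58/293]
step 0: x' = x̄ + K·y = [-248/293, 520/293, 534/293]
step 0: P' = (I − K·H)·P̄ = [8180/293 -11216/293 -9192/293; -11216/293 15786/293 13716/293; -9192/293 13716/293 13630/293]
step 1: x̄ = F·x = [-468/293, -324/293, -2]
step 1: P̄ = F·P·Fᵀ + Q = [58020/293 -24112/293 -40; -24112/293 18422/293 60; -40 60 82]
step 1: y = z − H·x̄ = [-2669/293]
step 1: S = H·P̄·Hᵀ + R = [243121/293]
step 1: K = P̄·Hᵀ·S⁻¹ = [-113444/243121; 34650/243121; 6446/243121]
step 1: x' = x̄ + K·y = [645056/243121, -584478/243121, -544960/243121]
step 1: P' = (I − K·H)·P̄ = [4219588/243121 -6591464/243121 -7229072/243121; -6591464/243121 11188234/243121 13824960/243121; -7229072/243121 13824960/243121 19794110/243121]
step 2: x̄ = F·x = [1369148/243121, -845248/243121, -239710/243121]
step 2: P̄ = F·P·Fᵀ + Q = [26079668/243121 -16452192/243121 -14677864/243121; -16452192/243121 30890110/243121 42228724/243121; -14677864/243121 42228724/243121 63367050/243121]
step 2: y = z − H·x̄ = [1568289/243121]
step 2: S = H·P̄·Hᵀ + R = [114893557/243121]
step 2: K = P̄·Hᵀ·S⁻¹ = [-43560292/114893557; -1085030/114893557; -19285530/114893557]
step 2: x' = x̄ + K·y = [366036488/114893557, -406444486/114893557, -237685840/114893557]
step 2: P' = (I − K·H)·P̄ = [4519917172/114893557 -7969344824/114893557 -10391843248/114893557; -7969344824/114893557 14593133970/114893557 19870282408/114893557; -10391843248/114893557 19870282408/114893557 28416031950/114893557]

step 0: x' = [-248/293, 520/293, 534/293], P' = [8180/293 -11216/293 -9192/293; -11216/293 15786/293 13716/293; -9192/293 13716/293 13630/293]
step 1: x' = [645056/243121, -584478/243121, -544960/243121], P' = [4219588/243121 -6591464/243121 -7229072/243121; -6591464/243121 11188234/243121 13824960/243121; -7229072/243121 13824960/243121 19794110/243121]
step 2: x' = [366036488/114893557, -406444486/114893557, -237685840/114893557], P' = [4519917172/114893557 -7969344824/114893557 -10391843248/114893557; -7969344824/114893557 14593133970/114893557 19870282408/114893557; -10391843248/114893557 19870282408/114893557 28416031950/114893557]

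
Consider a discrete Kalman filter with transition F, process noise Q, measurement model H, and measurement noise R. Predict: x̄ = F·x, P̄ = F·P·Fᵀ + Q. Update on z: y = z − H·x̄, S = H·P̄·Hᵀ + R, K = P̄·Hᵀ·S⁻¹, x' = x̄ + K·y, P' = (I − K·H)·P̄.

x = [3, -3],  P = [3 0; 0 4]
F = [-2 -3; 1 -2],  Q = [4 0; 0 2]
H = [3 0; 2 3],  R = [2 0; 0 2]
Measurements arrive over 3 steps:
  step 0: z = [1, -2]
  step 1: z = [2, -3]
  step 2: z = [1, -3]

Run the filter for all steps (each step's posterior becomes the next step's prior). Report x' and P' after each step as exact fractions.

step 0: x' = [6839/32187, -7266/10729], P' = [7016/32187 -1524/10729; -1524/10729 3342/10729]
step 1: x' = [1192999/2090027, -2567157/2090027], P' = [859463/4180054 -530557/4180054; -530557/4180054 1204493/4180054]
step 2: x' = [1941779975/8300598889, -7813268519/8300598889], P' = [1705886406/8300598889 -1051662848/8300598889; -1051662848/8300598889 2386380038/8300598889]

step 0: x̄ = F·x = [3, 9]
step 0: P̄ = F·P·Fᵀ + Q = [52 18; 18 21]
step 0: y = z − H·x̄ = [-8, -35]
step 0: S = H·P̄·Hᵀ + R = [470 474; 474 615]
step 0: K = P̄·Hᵀ·S⁻¹ = [3508/10729 158/32187; -2286/10729 3489/10729]
step 0: x' = x̄ + K·y = [6839/32187, -7266/10729]
step 0: P' = (I − K·H)·P̄ = [7016/32187 -1524/10729; -1524/10729 3342/10729]
step 1: x̄ = F·x = [51716/32187, 50435/32187]
step 1: P̄ = F·P·Fᵀ + Q = [192182/32187 41552/32187; 41552/32187 129782/32187]
step 1: y = z − H·x̄ = [-30258/10729, -351298/32187]
step 1: S = H·P̄·Hᵀ + R = [598004/10729 509020/10729; 509020/10729 2499764/32187]
step 1: K = P̄·Hᵀ·S⁻¹ = [2578389/8360108 127255/8360108; -1591671/8360108 2552365/8360108]
step 1: x' = x̄ + K·y = [1192999/2090027, -2567157/2090027]
step 1: P' = (I − K·H)·P̄ = [859463/4180054 -530557/4180054; -530557/4180054 1204493/4180054]
step 2: x̄ = F·x = [5315473/2090027, 6327313/2090027]
step 2: P̄ = F·P·Fᵀ + Q = [24631821/4180054 4977475/4180054; 4977475/4180054 16159771/4180054]
step 2: y = z − H·x̄ = [-13856392/2090027, -35882966/2090027]
step 2: S = H·P̄·Hᵀ + R = [230046497/4180054 192588201/4180054; 192588201/4180054 312055031/4180054]
step 2: K = P̄·Hᵀ·S⁻¹ = [2558829609/8300598889 128392134/8300598889; -1577494272/8300598889 2527907209/8300598889]
step 2: x' = x̄ + K·y = [1941779975/8300598889, -7813268519/8300598889]
step 2: P' = (I − K·H)·P̄ = [1705886406/8300598889 -1051662848/8300598889; -1051662848/8300598889 2386380038/8300598889]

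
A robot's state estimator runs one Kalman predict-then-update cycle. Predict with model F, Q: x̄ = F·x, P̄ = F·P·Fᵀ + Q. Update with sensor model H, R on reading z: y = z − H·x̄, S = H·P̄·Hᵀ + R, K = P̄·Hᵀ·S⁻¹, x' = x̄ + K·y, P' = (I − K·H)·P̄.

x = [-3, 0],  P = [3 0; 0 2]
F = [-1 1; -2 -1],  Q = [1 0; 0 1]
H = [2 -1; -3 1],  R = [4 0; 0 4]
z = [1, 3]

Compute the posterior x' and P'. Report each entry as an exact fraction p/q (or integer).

x' = [132/181, 553/181]
P' = [344/181 772/181; 772/181 2044/181]

x̄ = F·x = [3, 6]
P̄ = F·P·Fᵀ + Q = [6 4; 4 15]
y = z − H·x̄ = [1, 6]
S = H·P̄·Hᵀ + R = [27 -31; -31 49]
K = P̄·Hᵀ·S⁻¹ = [-21/181 -65/181; -125/181 -68/181]
x' = x̄ + K·y = [132/181, 553/181]
P' = (I − K·H)·P̄ = [344/181 772/181; 772/181 2044/181]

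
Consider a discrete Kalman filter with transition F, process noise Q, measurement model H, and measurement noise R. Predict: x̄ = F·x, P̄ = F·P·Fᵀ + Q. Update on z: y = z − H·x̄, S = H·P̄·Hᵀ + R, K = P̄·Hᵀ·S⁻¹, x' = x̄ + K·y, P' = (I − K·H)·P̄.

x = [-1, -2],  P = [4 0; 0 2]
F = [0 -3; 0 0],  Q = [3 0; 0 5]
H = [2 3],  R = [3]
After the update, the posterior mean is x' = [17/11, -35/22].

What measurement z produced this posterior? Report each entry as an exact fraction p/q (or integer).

x̄ = F·x = [6, 0]
P̄ = F·P·Fᵀ + Q = [21 0; 0 5]
S = H·P̄·Hᵀ + R = [132]
K = P̄·Hᵀ·S⁻¹ = [7/22; 5/44]
x' − x̄ = [-49/11, -35/22] = K·y
y = (KᵀK)⁻¹·Kᵀ·(x' − x̄) = [-14]
z = y + H·x̄ = [-14] + [12] = [-2]

z = [-2]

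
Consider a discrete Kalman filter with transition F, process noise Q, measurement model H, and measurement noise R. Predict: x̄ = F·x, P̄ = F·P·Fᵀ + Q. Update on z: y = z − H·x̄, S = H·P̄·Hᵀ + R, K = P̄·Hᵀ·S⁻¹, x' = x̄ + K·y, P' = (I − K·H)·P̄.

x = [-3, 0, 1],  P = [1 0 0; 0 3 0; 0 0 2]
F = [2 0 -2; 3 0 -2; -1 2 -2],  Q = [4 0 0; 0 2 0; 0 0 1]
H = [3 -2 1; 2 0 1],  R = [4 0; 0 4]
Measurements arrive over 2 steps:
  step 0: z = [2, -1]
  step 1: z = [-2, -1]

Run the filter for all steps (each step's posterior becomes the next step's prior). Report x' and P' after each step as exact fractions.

step 0: x̄ = F·x = [-8, -11, 1]
step 0: P̄ = F·P·Fᵀ + Q = [16 14 6; 14 19 5; 6 5 22]
step 0: y = z − H·x̄ = [3, 14]
step 0: S = H·P̄·Hᵀ + R = [94 82; 82 114]
step 0: K = P̄·Hᵀ·S⁻¹ = [-19/499 180/499; -210/499 591/998; 79/499 92/499]
step 0: x' = x̄ + K·y = [-1529/499, -1982/499, 2024/499]
step 0: P' = (I − K·H)·P̄ = [1638/499 1217/499 -2556/499; 1217/499 3239/998 -1252/499; -2556/499 -1252/499 5480/499]
step 1: x̄ = F·x = [-7106/499, -8635/499, -6483/499]
step 1: P̄ = F·P·Fᵀ + Q = [50916/499 57308/499 33632/499; 57308/499 68332/499 39540/499; 33632/499 39540/499 25459/499]
step 1: y = z − H·x̄ = [9533/499, 20196/499]
step 1: S = H·P̄·Hᵀ + R = [114963/499 190803/499; 190803/499 365647/499]
step 1: K = P̄·Hᵀ·S⁻¹ = [197071/2820687 314055/940229; -1033583/2820687 576181/940229; -203339/2820687 273798/940229]
step 1: x' = x̄ + K·y = [1729139/2820687, 1402556/2820687, -7286716/2820687]
step 1: P' = (I − K·H)·P̄ = [3699512/2820687 3339944/2820687 -3630364/2820687; 3339944/2820687 7194224/2820687 234284/2820687; -3630364/2820687 234284/2820687 10546304/2820687]

step 0: x' = [-1529/499, -1982/499, 2024/499], P' = [1638/499 1217/499 -2556/499; 1217/499 3239/998 -1252/499; -2556/499 -1252/499 5480/499]
step 1: x' = [1729139/2820687, 1402556/2820687, -7286716/2820687], P' = [3699512/2820687 3339944/2820687 -3630364/2820687; 3339944/2820687 7194224/2820687 234284/2820687; -3630364/2820687 234284/2820687 10546304/2820687]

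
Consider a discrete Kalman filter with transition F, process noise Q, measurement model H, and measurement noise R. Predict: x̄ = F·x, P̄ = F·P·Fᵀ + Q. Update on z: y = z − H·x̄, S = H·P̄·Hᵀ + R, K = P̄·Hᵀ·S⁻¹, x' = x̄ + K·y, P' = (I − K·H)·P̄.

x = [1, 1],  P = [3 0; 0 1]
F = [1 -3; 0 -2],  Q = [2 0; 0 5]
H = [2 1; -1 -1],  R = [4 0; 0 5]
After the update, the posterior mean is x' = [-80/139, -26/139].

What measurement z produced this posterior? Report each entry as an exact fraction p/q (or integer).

x̄ = F·x = [-2, -2]
P̄ = F·P·Fᵀ + Q = [14 6; 6 9]
S = H·P̄·Hᵀ + R = [93 -55; -55 40]
K = P̄·Hᵀ·S⁻¹ = [52/139 2/139; 3/139 -48/139]
x' − x̄ = [198/139, 252/139] = K·y
y = (KᵀK)⁻¹·Kᵀ·(x' − x̄) = [4, -5]
z = y + H·x̄ = [4, -5] + [-6, 4] = [-2, -1]

z = [-2, -1]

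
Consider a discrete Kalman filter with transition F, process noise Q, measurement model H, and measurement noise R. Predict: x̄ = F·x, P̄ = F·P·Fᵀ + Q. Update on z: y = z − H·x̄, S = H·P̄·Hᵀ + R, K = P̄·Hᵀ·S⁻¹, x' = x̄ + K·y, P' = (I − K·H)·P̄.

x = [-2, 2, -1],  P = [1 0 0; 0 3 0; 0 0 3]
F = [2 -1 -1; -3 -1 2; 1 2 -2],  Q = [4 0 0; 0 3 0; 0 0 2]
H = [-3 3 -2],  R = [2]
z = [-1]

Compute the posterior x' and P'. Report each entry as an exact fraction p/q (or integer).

x̄ = F·x = [-5, 2, 4]
P̄ = F·P·Fᵀ + Q = [14 -9 2; -9 27 -21; 2 -21 27]
y = z − H·x̄ = [-14]
S = H·P̄·Hᵀ + R = [917]
K = P̄·Hᵀ·S⁻¹ = [-73/917; 150/917; -123/917]
x' = x̄ + K·y = [-509/131, -38/131, 770/131]
P' = (I − K·H)·P̄ = [7509/917 2697/917 -7145/917; 2697/917 2259/917 -807/917; -7145/917 -807/917 9630/917]

x' = [-509/131, -38/131, 770/131]
P' = [7509/917 2697/917 -7145/917; 2697/917 2259/917 -807/917; -7145/917 -807/917 9630/917]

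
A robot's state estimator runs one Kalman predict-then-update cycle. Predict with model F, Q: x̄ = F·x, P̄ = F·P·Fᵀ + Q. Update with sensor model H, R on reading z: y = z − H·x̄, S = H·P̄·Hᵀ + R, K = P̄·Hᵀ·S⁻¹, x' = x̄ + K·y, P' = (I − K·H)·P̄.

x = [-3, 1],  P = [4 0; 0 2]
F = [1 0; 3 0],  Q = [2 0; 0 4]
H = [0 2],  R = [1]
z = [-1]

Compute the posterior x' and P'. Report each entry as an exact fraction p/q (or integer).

x' = [-75/161, -89/161]
P' = [390/161 12/161; 12/161 40/161]

x̄ = F·x = [-3, -9]
P̄ = F·P·Fᵀ + Q = [6 12; 12 40]
y = z − H·x̄ = [17]
S = H·P̄·Hᵀ + R = [161]
K = P̄·Hᵀ·S⁻¹ = [24/161; 80/161]
x' = x̄ + K·y = [-75/161, -89/161]
P' = (I − K·H)·P̄ = [390/161 12/161; 12/161 40/161]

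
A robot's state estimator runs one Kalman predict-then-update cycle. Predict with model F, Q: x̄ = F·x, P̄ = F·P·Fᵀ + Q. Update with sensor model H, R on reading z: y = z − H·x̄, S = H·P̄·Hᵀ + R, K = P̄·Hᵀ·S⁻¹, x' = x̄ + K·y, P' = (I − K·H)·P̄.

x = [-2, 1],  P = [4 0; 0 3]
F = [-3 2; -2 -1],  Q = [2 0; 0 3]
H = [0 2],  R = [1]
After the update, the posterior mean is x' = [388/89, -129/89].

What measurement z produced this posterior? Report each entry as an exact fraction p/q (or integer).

x̄ = F·x = [8, 3]
P̄ = F·P·Fᵀ + Q = [50 18; 18 22]
S = H·P̄·Hᵀ + R = [89]
K = P̄·Hᵀ·S⁻¹ = [36/89; 44/89]
x' − x̄ = [-324/89, -396/89] = K·y
y = (KᵀK)⁻¹·Kᵀ·(x' − x̄) = [-9]
z = y + H·x̄ = [-9] + [6] = [-3]

z = [-3]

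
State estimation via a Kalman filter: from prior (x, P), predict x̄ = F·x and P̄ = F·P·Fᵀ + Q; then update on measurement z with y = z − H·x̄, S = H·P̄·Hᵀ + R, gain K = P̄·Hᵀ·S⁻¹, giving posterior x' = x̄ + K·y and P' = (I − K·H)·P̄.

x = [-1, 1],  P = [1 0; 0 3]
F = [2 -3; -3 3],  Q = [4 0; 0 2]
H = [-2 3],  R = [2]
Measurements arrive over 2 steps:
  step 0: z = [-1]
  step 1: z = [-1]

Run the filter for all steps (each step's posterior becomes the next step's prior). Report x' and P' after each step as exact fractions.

step 0: x' = [501/880, 3/44], P' = [2239/880 69/44; 69/44 13/11]
step 1: x' = [8353/105871, -32877/105871], P' = [312718/105871 197256/105871; 197256/105871 147158/105871]

step 0: x̄ = F·x = [-5, 6]
step 0: P̄ = F·P·Fᵀ + Q = [35 -33; -33 38]
step 0: y = z − H·x̄ = [-29]
step 0: S = H·P̄·Hᵀ + R = [880]
step 0: K = P̄·Hᵀ·S⁻¹ = [-169/880; 9/44]
step 0: x' = x̄ + K·y = [501/880, 3/44]
step 0: P' = (I − K·H)·P̄ = [2239/880 69/44; 69/44 13/11]
step 1: x̄ = F·x = [411/440, -1323/880]
step 1: P̄ = F·P·Fᵀ + Q = [1319/220 -1047/440; -1047/440 6431/880]
step 1: y = z − H·x̄ = [4733/880]
step 1: S = H·P̄·Hᵀ + R = [105871/880]
step 1: K = P̄·Hᵀ·S⁻¹ = [-16834/105871; 23481/105871]
step 1: x' = x̄ + K·y = [8353/105871, -32877/105871]
step 1: P' = (I − K·H)·P̄ = [312718/105871 197256/105871; 197256/105871 147158/105871]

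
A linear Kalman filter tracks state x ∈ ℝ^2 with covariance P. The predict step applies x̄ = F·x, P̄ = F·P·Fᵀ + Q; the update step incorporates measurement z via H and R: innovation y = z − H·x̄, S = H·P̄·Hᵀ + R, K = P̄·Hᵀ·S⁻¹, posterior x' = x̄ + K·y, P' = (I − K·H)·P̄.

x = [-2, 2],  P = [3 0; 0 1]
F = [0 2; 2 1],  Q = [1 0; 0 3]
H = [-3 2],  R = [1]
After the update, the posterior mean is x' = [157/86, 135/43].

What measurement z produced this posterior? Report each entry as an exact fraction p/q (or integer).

x̄ = F·x = [4, -2]
P̄ = F·P·Fᵀ + Q = [5 2; 2 16]
S = H·P̄·Hᵀ + R = [86]
K = P̄·Hᵀ·S⁻¹ = [-11/86; 13/43]
x' − x̄ = [-187/86, 221/43] = K·y
y = (KᵀK)⁻¹·Kᵀ·(x' − x̄) = [17]
z = y + H·x̄ = [17] + [-16] = [1]

z = [1]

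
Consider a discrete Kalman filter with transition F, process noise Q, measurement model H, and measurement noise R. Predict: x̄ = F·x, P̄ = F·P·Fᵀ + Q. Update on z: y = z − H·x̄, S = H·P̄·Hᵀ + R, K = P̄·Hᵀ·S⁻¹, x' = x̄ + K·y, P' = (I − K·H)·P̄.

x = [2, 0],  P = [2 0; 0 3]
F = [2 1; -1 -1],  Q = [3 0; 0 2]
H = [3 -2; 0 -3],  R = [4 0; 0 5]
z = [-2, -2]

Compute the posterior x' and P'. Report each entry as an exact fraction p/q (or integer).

x' = [-746/5431, 3544/5431]
P' = [3024/5431 1330/5431; 1330/5431 2345/5431]

x̄ = F·x = [4, -2]
P̄ = F·P·Fᵀ + Q = [14 -7; -7 7]
y = z − H·x̄ = [-18, -8]
S = H·P̄·Hᵀ + R = [242 105; 105 68]
K = P̄·Hᵀ·S⁻¹ = [1603/5431 -798/5431; -175/5431 -1407/5431]
x' = x̄ + K·y = [-746/5431, 3544/5431]
P' = (I − K·H)·P̄ = [3024/5431 1330/5431; 1330/5431 2345/5431]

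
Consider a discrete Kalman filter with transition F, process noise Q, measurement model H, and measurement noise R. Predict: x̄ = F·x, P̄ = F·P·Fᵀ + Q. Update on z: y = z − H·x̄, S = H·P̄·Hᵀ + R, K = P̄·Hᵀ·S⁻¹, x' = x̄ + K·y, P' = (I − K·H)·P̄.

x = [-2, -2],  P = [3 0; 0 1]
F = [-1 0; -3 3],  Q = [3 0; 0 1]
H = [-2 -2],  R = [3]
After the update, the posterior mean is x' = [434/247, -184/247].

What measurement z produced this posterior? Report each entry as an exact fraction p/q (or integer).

x̄ = F·x = [2, 0]
P̄ = F·P·Fᵀ + Q = [6 9; 9 37]
S = H·P̄·Hᵀ + R = [247]
K = P̄·Hᵀ·S⁻¹ = [-30/247; -92/247]
x' − x̄ = [-60/247, -184/247] = K·y
y = (KᵀK)⁻¹·Kᵀ·(x' − x̄) = [2]
z = y + H·x̄ = [2] + [-4] = [-2]

z = [-2]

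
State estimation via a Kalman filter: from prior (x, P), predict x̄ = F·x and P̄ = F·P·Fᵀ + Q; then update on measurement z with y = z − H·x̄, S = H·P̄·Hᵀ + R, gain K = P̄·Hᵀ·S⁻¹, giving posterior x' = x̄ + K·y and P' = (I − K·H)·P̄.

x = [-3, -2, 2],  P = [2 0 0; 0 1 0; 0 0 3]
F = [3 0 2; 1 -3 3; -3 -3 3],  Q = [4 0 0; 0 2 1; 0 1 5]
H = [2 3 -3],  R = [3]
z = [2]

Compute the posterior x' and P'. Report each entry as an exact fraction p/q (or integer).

x̄ = F·x = [-5, 9, 21]
P̄ = F·P·Fᵀ + Q = [34 24 0; 24 40 31; 0 31 59]
y = z − H·x̄ = [48]
S = H·P̄·Hᵀ + R = [760]
K = P̄·Hᵀ·S⁻¹ = [7/38; 15/152; -21/190]
x' = x̄ + K·y = [73/19, 261/19, 1491/95]
P' = (I − K·H)·P̄ = [156/19 387/38 294/19; 387/38 4955/152 1493/38; 294/19 1493/38 4723/95]

x' = [73/19, 261/19, 1491/95]
P' = [156/19 387/38 294/19; 387/38 4955/152 1493/38; 294/19 1493/38 4723/95]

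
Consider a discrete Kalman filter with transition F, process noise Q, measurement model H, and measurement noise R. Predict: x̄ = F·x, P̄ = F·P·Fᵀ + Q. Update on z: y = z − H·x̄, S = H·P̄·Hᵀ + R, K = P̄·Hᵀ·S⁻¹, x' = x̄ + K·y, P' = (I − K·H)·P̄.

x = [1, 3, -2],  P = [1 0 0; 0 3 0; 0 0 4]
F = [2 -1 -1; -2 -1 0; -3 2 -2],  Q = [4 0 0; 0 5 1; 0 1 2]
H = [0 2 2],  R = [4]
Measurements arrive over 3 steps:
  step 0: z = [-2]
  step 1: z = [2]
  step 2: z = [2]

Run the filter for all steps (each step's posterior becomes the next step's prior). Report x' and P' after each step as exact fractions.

step 0: x' = [23/18, -103/18, 43/9], P' = [785/54 11/54 -8/27; 11/54 479/54 -233/27; -8/27 -233/27 253/27]
step 1: x' = [-775/206, 25435/2678, -1761/206], P' = [3643/206 -3823/206 3757/206; -3823/206 101797/2678 -7773/206; 3757/206 -7773/206 7921/206]
step 2: x' = [1823301/1801225, -3482561/720490, 21134173/3602450], P' = [28158631/1801225 -5574598/360245 27488219/1801225; -5574598/360245 4890195/144098 -24404569/720490; 27488219/1801225 -24404569/720490 125390587/3602450]

step 0: x̄ = F·x = [1, -5, 7]
step 0: P̄ = F·P·Fᵀ + Q = [15 -1 -4; -1 12 1; -4 1 39]
step 0: y = z − H·x̄ = [-6]
step 0: S = H·P̄·Hᵀ + R = [216]
step 0: K = P̄·Hᵀ·S⁻¹ = [-5/108; 13/108; 10/27]
step 0: x' = x̄ + K·y = [23/18, -103/18, 43/9]
step 0: P' = (I − K·H)·P̄ = [785/54 11/54 -8/27; 11/54 479/54 -233/27; -8/27 -233/27 253/27]
step 1: x̄ = F·x = [7/2, 19/6, -149/6]
step 1: P̄ = F·P·Fᵀ + Q = [127/2 -117/2 -169/2; -117/2 437/6 311/6; -169/2 311/6 1613/6]
step 1: y = z − H·x̄ = [136/3]
step 1: S = H·P̄·Hᵀ + R = [5356/3]
step 1: K = P̄·Hᵀ·S⁻¹ = [-33/206; 187/1339; 37/103]
step 1: x' = x̄ + K·y = [-775/206, 25435/2678, -1761/206]
step 1: P' = (I − K·H)·P̄ = [3643/206 -3823/206 3757/206; -3823/206 101797/2678 -7773/206; 3757/206 -7773/206 7921/206]
step 2: x̄ = F·x = [-11346/1339, -5285/2678, 126881/2678]
step 2: P̄ = F·P·Fᵀ + Q = [103126/1339 -45503/1339 -339268/1339; -45503/1339 105827/2678 126203/2678; -339268/1339 126203/2678 3241539/2678]
step 2: y = z − H·x̄ = [-118918/1339]
step 2: S = H·P̄·Hᵀ + R = [7204900/1339]
step 2: K = P̄·Hᵀ·S⁻¹ = [-384771/3602450; 23203/720490; 1683871/3602450]
step 2: x' = x̄ + K·y = [1823301/1801225, -3482561/720490, 21134173/3602450]
step 2: P' = (I − K·H)·P̄ = [28158631/1801225 -5574598/360245 27488219/1801225; -5574598/360245 4890195/144098 -24404569/720490; 27488219/1801225 -24404569/720490 125390587/3602450]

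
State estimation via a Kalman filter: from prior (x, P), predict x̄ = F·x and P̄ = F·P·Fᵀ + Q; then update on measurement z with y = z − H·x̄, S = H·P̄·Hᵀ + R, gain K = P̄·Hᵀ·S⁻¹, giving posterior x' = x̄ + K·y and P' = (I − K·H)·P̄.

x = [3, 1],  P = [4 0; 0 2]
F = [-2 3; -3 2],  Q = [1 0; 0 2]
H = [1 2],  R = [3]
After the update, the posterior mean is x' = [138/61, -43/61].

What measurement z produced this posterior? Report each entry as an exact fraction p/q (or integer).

z = [1]

x̄ = F·x = [-3, -7]
P̄ = F·P·Fᵀ + Q = [35 36; 36 46]
S = H·P̄·Hᵀ + R = [366]
K = P̄·Hᵀ·S⁻¹ = [107/366; 64/183]
x' − x̄ = [321/61, 384/61] = K·y
y = (KᵀK)⁻¹·Kᵀ·(x' − x̄) = [18]
z = y + H·x̄ = [18] + [-17] = [1]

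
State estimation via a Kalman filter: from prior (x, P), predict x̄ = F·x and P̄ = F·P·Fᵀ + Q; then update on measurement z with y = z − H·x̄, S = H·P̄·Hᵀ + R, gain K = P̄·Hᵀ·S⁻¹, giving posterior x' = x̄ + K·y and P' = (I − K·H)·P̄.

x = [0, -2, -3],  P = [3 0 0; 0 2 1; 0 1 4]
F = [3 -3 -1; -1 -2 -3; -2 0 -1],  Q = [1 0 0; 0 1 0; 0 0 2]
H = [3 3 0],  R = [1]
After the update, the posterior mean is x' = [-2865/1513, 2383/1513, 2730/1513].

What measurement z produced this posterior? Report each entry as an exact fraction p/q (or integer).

x̄ = F·x = [9, 13, 3]
P̄ = F·P·Fᵀ + Q = [56 26 -11; 26 60 20; -11 20 18]
S = H·P̄·Hᵀ + R = [1513]
K = P̄·Hᵀ·S⁻¹ = [246/1513; 258/1513; 27/1513]
x' − x̄ = [-16482/1513, -17286/1513, -1809/1513] = K·y
y = (KᵀK)⁻¹·Kᵀ·(x' − x̄) = [-67]
z = y + H·x̄ = [-67] + [66] = [-1]

z = [-1]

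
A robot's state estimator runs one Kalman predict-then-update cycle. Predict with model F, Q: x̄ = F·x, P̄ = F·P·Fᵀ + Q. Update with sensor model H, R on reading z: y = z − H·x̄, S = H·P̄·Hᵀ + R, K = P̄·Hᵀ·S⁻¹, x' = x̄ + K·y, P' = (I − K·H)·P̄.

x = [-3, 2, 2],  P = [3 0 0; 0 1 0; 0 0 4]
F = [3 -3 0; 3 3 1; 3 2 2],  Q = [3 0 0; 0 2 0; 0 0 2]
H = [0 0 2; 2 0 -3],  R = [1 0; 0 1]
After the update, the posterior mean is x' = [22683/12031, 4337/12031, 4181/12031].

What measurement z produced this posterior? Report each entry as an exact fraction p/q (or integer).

x̄ = F·x = [-15, -1, -1]
P̄ = F·P·Fᵀ + Q = [39 18 21; 18 42 41; 21 41 49]
S = H·P̄·Hᵀ + R = [197 -210; -210 346]
K = P̄·Hᵀ·S⁻¹ = [8841/12031 11775/24062; 5051/12031 81/24062; 5929/12031 -105/24062]
x' − x̄ = [203148/12031, 16368/12031, 16212/12031] = K·y
y = (KᵀK)⁻¹·Kᵀ·(x' − x̄) = [3, 30]
z = y + H·x̄ = [3, 30] + [-2, -27] = [1, 3]

z = [1, 3]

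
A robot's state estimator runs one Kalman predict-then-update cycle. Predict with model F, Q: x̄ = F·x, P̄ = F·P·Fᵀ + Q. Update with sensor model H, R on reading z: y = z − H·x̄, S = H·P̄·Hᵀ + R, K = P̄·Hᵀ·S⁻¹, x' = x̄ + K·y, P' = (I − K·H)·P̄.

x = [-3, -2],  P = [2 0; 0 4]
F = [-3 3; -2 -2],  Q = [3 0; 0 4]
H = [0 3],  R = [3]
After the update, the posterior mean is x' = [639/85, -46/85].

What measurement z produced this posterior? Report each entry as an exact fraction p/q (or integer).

z = [-2]

x̄ = F·x = [3, 10]
P̄ = F·P·Fᵀ + Q = [57 -12; -12 28]
S = H·P̄·Hᵀ + R = [255]
K = P̄·Hᵀ·S⁻¹ = [-12/85; 28/85]
x' − x̄ = [384/85, -896/85] = K·y
y = (KᵀK)⁻¹·Kᵀ·(x' − x̄) = [-32]
z = y + H·x̄ = [-32] + [30] = [-2]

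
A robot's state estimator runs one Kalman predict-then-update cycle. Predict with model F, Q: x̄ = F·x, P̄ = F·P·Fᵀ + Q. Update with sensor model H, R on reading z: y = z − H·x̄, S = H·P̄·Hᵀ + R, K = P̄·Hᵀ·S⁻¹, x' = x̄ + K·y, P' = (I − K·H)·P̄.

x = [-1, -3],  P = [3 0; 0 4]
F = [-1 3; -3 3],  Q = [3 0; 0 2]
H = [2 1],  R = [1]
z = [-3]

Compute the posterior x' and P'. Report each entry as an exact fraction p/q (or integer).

x̄ = F·x = [-8, -6]
P̄ = F·P·Fᵀ + Q = [42 45; 45 65]
y = z − H·x̄ = [19]
S = H·P̄·Hᵀ + R = [414]
K = P̄·Hᵀ·S⁻¹ = [43/138; 155/414]
x' = x̄ + K·y = [-287/138, 461/414]
P' = (I − K·H)·P̄ = [83/46 -455/138; -455/138 2885/414]

x' = [-287/138, 461/414]
P' = [83/46 -455/138; -455/138 2885/414]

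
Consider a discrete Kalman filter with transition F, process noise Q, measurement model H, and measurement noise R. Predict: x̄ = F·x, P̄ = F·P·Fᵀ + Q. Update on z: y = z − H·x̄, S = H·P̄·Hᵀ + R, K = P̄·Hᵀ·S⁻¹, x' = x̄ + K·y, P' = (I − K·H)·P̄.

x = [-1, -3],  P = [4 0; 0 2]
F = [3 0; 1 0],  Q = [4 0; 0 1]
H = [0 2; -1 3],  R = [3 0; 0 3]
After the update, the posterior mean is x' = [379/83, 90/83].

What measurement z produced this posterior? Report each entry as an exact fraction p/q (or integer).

z = [3, -2]

x̄ = F·x = [-3, -1]
P̄ = F·P·Fᵀ + Q = [40 12; 12 5]
S = H·P̄·Hᵀ + R = [23 6; 6 16]
K = P̄·Hᵀ·S⁻¹ = [102/83 -59/83; 71/166 9/332]
x' − x̄ = [628/83, 173/83] = K·y
y = (KᵀK)⁻¹·Kᵀ·(x' − x̄) = [5, -2]
z = y + H·x̄ = [5, -2] + [-2, 0] = [3, -2]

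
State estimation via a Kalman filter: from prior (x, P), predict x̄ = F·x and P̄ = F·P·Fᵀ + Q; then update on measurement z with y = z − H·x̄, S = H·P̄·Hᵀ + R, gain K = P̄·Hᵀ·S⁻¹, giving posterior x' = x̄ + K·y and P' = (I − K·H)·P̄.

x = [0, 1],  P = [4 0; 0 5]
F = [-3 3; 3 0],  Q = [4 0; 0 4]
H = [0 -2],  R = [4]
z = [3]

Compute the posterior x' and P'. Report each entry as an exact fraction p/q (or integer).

x' = [177/41, -60/41]
P' = [2189/41 -36/41; -36/41 40/41]

x̄ = F·x = [3, 0]
P̄ = F·P·Fᵀ + Q = [85 -36; -36 40]
y = z − H·x̄ = [3]
S = H·P̄·Hᵀ + R = [164]
K = P̄·Hᵀ·S⁻¹ = [18/41; -20/41]
x' = x̄ + K·y = [177/41, -60/41]
P' = (I − K·H)·P̄ = [2189/41 -36/41; -36/41 40/41]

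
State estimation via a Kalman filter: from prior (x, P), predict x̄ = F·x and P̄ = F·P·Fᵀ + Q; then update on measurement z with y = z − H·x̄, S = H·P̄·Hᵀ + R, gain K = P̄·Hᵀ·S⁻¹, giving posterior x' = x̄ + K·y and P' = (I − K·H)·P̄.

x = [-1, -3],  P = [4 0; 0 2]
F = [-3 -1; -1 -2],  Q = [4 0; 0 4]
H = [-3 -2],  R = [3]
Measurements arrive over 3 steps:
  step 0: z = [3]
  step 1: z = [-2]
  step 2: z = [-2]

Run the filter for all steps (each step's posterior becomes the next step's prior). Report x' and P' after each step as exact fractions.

step 0: x̄ = F·x = [6, 7]
step 0: P̄ = F·P·Fᵀ + Q = [42 16; 16 16]
step 0: y = z − H·x̄ = [35]
step 0: S = H·P̄·Hᵀ + R = [637]
step 0: K = P̄·Hᵀ·S⁻¹ = [-158/637; -80/637]
step 0: x' = x̄ + K·y = [-244/91, 237/91]
step 0: P' = (I − K·H)·P̄ = [1790/637 -2448/637; -2448/637 3792/637]
step 1: x̄ = F·x = [495/91, -230/91]
step 1: P̄ = F·P·Fᵀ + Q = [7762/637 -4182/637; -4182/637 9714/637]
step 1: y = z − H·x̄ = [843/91]
step 1: S = H·P̄·Hᵀ + R = [60441/637]
step 1: K = P̄·Hᵀ·S⁻¹ = [-4974/20147; -2294/20147]
step 1: x' = x̄ + K·y = [63513/20147, -72172/20147]
step 1: P' = (I − K·H)·P̄ = [128978/20147 -186006/20147; -186006/20147 282450/20147]
step 2: x̄ = F·x = [-118367/20147, 80831/20147]
step 2: P̄ = F·P·Fᵀ + Q = [407804/20147 -350208/20147; -350208/20147 595342/20147]
step 2: y = z − H·x̄ = [-233733/20147]
step 2: S = H·P̄·Hᵀ + R = [1909549/20147]
step 2: K = P̄·Hᵀ·S⁻¹ = [-522996/1909549; -140060/1909549]
step 2: x' = x̄ + K·y = [-5151445/1909549, 9286117/1909549]
step 2: P' = (I − K·H)·P̄ = [25075540/1909549 -36828816/1909549; -36828816/1909549 55453314/1909549]

step 0: x' = [-244/91, 237/91], P' = [1790/637 -2448/637; -2448/637 3792/637]
step 1: x' = [63513/20147, -72172/20147], P' = [128978/20147 -186006/20147; -186006/20147 282450/20147]
step 2: x' = [-5151445/1909549, 9286117/1909549], P' = [25075540/1909549 -36828816/1909549; -36828816/1909549 55453314/1909549]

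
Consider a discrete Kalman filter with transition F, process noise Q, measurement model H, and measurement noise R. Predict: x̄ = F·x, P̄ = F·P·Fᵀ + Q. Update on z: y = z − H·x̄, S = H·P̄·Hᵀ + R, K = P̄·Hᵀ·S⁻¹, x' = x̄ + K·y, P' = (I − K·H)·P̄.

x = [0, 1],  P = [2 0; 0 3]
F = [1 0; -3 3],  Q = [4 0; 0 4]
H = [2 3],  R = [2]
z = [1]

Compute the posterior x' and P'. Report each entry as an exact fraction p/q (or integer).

x' = [48/395, 21/79]
P' = [2334/395 -312/79; -312/79 226/79]

x̄ = F·x = [0, 3]
P̄ = F·P·Fᵀ + Q = [6 -6; -6 49]
y = z − H·x̄ = [-8]
S = H·P̄·Hᵀ + R = [395]
K = P̄·Hᵀ·S⁻¹ = [-6/395; 27/79]
x' = x̄ + K·y = [48/395, 21/79]
P' = (I − K·H)·P̄ = [2334/395 -312/79; -312/79 226/79]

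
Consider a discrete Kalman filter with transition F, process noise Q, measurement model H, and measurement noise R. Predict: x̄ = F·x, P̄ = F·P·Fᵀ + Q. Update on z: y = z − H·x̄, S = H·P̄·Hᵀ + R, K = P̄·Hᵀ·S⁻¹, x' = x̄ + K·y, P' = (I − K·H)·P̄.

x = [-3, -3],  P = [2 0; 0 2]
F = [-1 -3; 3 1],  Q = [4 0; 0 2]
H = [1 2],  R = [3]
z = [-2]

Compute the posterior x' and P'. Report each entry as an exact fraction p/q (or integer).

x' = [12, -484/67]
P' = [24 -12; -12 450/67]

x̄ = F·x = [12, -12]
P̄ = F·P·Fᵀ + Q = [24 -12; -12 22]
y = z − H·x̄ = [10]
S = H·P̄·Hᵀ + R = [67]
K = P̄·Hᵀ·S⁻¹ = [0; 32/67]
x' = x̄ + K·y = [12, -484/67]
P' = (I − K·H)·P̄ = [24 -12; -12 450/67]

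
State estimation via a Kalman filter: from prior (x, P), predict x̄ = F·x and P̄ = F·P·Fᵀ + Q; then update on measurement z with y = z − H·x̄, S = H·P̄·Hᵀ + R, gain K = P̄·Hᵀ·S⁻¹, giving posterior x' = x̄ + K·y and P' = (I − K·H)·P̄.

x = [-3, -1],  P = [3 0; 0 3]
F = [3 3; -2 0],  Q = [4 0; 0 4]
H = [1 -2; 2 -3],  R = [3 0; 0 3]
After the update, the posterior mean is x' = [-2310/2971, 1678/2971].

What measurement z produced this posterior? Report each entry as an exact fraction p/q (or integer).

x̄ = F·x = [-12, 6]
P̄ = F·P·Fᵀ + Q = [58 -18; -18 16]
S = H·P̄·Hᵀ + R = [197 338; 338 595]
K = P̄·Hᵀ·S⁻¹ = [-1530/2971 1718/2971; -1358/2971 352/2971]
x' − x̄ = [33342/2971, -16148/2971] = K·y
y = (KᵀK)⁻¹·Kᵀ·(x' − x̄) = [22, 39]
z = y + H·x̄ = [22, 39] + [-24, -42] = [-2, -3]

z = [-2, -3]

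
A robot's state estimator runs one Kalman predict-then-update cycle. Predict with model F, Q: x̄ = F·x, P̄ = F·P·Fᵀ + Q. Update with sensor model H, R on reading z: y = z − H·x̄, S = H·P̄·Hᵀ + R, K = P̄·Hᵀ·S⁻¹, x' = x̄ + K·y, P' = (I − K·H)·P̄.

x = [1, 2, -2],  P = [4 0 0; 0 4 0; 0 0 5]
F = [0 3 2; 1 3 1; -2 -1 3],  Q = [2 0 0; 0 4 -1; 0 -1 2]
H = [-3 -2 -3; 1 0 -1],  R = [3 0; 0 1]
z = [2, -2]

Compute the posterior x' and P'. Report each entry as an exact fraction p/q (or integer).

x' = [-166898/185591, -198833/185591, 173568/185591]
P' = [114678/185591 -214734/185591 54198/185591; -214734/185591 808431/185591 -308604/185591; 54198/185591 -308604/185591 177181/185591]

x̄ = F·x = [2, 5, -10]
P̄ = F·P·Fᵀ + Q = [58 46 18; 46 49 -6; 18 -6 67]
y = z − H·x̄ = [-12, -14]
S = H·P̄·Hᵀ + R = [2128 -77; -77 90]
K = P̄·Hᵀ·S⁻¹ = [-25720/185591 8640/26513; -15616/185591 13410/26513; -25643/185591 -17569/26513]
x' = x̄ + K·y = [-166898/185591, -198833/185591, 173568/185591]
P' = (I − K·H)·P̄ = [114678/185591 -214734/185591 54198/185591; -214734/185591 808431/185591 -308604/185591; 54198/185591 -308604/185591 177181/185591]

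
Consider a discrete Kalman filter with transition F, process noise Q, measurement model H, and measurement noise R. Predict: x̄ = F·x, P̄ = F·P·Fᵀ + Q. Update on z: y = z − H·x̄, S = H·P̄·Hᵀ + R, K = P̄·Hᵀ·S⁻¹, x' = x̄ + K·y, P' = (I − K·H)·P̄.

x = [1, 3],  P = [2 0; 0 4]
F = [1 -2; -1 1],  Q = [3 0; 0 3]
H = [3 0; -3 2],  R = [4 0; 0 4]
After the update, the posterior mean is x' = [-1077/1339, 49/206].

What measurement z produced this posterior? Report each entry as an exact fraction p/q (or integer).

x̄ = F·x = [-5, 2]
P̄ = F·P·Fᵀ + Q = [21 -10; -10 9]
S = H·P̄·Hᵀ + R = [193 -249; -249 349]
K = P̄·Hᵀ·S⁻¹ = [330/1339 -83/1339; 57/206 69/206]
x' − x̄ = [5618/1339, -363/206] = K·y
y = (KᵀK)⁻¹·Kᵀ·(x' − x̄) = [13, -16]
z = y + H·x̄ = [13, -16] + [-15, 19] = [-2, 3]

z = [-2, 3]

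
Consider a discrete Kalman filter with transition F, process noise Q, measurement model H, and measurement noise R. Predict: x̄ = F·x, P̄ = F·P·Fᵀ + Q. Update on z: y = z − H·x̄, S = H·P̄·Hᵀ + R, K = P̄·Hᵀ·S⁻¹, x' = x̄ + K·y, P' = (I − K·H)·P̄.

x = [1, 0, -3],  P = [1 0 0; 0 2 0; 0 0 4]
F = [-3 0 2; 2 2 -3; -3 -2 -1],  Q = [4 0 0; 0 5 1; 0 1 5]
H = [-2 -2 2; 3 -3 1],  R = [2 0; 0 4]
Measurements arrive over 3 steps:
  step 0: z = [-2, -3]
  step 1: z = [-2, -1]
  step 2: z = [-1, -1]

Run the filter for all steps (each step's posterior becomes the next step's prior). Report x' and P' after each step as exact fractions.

step 0: x' = [-14483/53204, 30711/53204, -8668/13301], P' = [37505/26602 64601/26602 49069/13301; 64601/26602 138121/26602 100651/13301; 49069/13301 100651/13301 153594/13301]
step 1: x' = [452063923/821264006, 480036112/410632003, 578367619/821264006], P' = [467076789/410632003 789413489/410632003 1215910590/410632003; 789413489/410632003 1744851365/410632003 2556525276/410632003; 1215910590/410632003 2556525276/410632003 3958496768/410632003]
step 2: x' = [-442549306501/10618584186992, 2699216850573/10618584186992, -218572963718/663661511687], P' = [5957122146869/5309292093496 10040681163435/5309292093496 1932538019929/663661511687; 10040681163435/5309292093496 22225214766549/5309292093496 4065967953353/663661511687; 1932538019929/663661511687 4065967953353/663661511687 6294079792568/663661511687]

step 0: x̄ = F·x = [-9, 11, 0]
step 0: P̄ = F·P·Fᵀ + Q = [29 -30 1; -30 53 -1; 1 -1 26]
step 0: y = z − H·x̄ = [2, 57]
step 0: S = H·P̄·Hᵀ + R = [194 208; 208 1320]
step 0: K = P̄·Hᵀ·S⁻¹ = [-1984/13301 8425/53204; -710/13301 -9629/53204; 3874/13301 -288/13301]
step 0: x' = x̄ + K·y = [-14483/53204, 30711/53204, -8668/13301]
step 0: P' = (I − K·H)·P̄ = [37505/26602 64601/26602 49069/13301; 64601/26602 138121/26602 100651/13301; 49069/13301 100651/13301 153594/13301]
step 1: x̄ = F·x = [-25895/53204, 34118/13301, 16699/53204]
step 1: P̄ = F·P·Fᵀ + Q = [495049/26602 -187381/13301 -988847/26602; -187381/13301 261867/13301 508408/13301; -988847/26602 508408/13301 3499475/26602]
step 1: y = z − H·x̄ = [20337/13301, 208599/26602]
step 1: S = H·P̄·Hᵀ + R = [7452194/13301 -2459428/13301; -2459428/13301 3743334/13301]
step 1: K = P̄·Hᵀ·S⁻¹ = [-40579688/410632003 124450245/821264006; 22260422/410632003 -77447088/410632003; 186060902/410632003 -31673645/821264006]
step 1: x' = x̄ + K·y = [452063923/821264006, 480036112/410632003, 578367619/821264006]
step 1: P' = (I − K·H)·P̄ = [467076789/410632003 789413489/410632003 1215910590/410632003; 789413489/410632003 1744851365/410632003 2556525276/410632003; 1215910590/410632003 2556525276/410632003 3958496768/410632003]
step 2: x̄ = F·x = [-199456531/821264006, 1089169437/821264006, -1927351918/410632003]
step 2: P̄ = F·P·Fᵀ + Q = [7089279105/410632003 -5256983502/410632003 -12850654375/410632003; -5256983502/410632003 7573421063/410632003 13347596457/410632003; -12850654375/410632003 13347596457/410632003 44189279856/410632003]
step 2: y = z − H·x̄ = [4333784739/410632003, 3449658867/410632003]
step 2: S = H·P̄·Hᵀ + R = [190197779430/410632003 -66899977696/410632003; -66899977696/410632003 115232307424/410632003]
step 2: K = P̄·Hᵀ·S⁻¹ = [-67187393859/663661511687 1604813554867/10618584186992; 32730962105/663661511687 -2012928591259/10618584186992; 295573819286/663661511687 -26552501926/663661511687]
step 2: x' = x̄ + K·y = [-442549306501/10618584186992, 2699216850573/10618584186992, -218572963718/663661511687]
step 2: P' = (I − K·H)·P̄ = [5957122146869/5309292093496 10040681163435/5309292093496 1932538019929/663661511687; 10040681163435/5309292093496 22225214766549/5309292093496 4065967953353/663661511687; 1932538019929/663661511687 4065967953353/663661511687 6294079792568/663661511687]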